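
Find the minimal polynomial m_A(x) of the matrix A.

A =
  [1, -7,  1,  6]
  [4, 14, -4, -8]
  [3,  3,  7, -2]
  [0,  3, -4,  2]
x^2 - 12*x + 36

The characteristic polynomial is χ_A(x) = (x - 6)^4, so the eigenvalues are known. The minimal polynomial is
  m_A(x) = Π_λ (x − λ)^{k_λ}
where k_λ is the size of the *largest* Jordan block for λ (equivalently, the smallest k with (A − λI)^k v = 0 for every generalised eigenvector v of λ).

  λ = 6: largest Jordan block has size 2, contributing (x − 6)^2

So m_A(x) = (x - 6)^2 = x^2 - 12*x + 36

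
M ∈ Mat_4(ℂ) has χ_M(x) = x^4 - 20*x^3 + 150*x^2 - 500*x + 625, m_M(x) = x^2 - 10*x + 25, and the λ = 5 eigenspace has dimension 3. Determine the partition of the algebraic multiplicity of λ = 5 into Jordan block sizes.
Block sizes for λ = 5: [2, 1, 1]

Step 1 — from the characteristic polynomial, algebraic multiplicity of λ = 5 is 4. From dim ker(M − (5)·I) = 3, there are exactly 3 Jordan blocks for λ = 5.
Step 2 — from the minimal polynomial, the factor (x − 5)^2 tells us the largest block for λ = 5 has size 2.
Step 3 — with total size 4, 3 blocks, and largest block 2, the block sizes (in nonincreasing order) are [2, 1, 1].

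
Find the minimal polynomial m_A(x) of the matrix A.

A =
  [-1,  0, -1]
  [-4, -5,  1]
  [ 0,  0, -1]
x^3 + 7*x^2 + 11*x + 5

The characteristic polynomial is χ_A(x) = (x + 1)^2*(x + 5), so the eigenvalues are known. The minimal polynomial is
  m_A(x) = Π_λ (x − λ)^{k_λ}
where k_λ is the size of the *largest* Jordan block for λ (equivalently, the smallest k with (A − λI)^k v = 0 for every generalised eigenvector v of λ).

  λ = -5: largest Jordan block has size 1, contributing (x + 5)
  λ = -1: largest Jordan block has size 2, contributing (x + 1)^2

So m_A(x) = (x + 1)^2*(x + 5) = x^3 + 7*x^2 + 11*x + 5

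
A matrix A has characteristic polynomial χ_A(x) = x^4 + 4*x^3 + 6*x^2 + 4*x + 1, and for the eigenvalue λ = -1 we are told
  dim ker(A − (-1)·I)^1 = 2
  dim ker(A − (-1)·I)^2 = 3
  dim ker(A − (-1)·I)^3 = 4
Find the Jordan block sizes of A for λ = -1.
Block sizes for λ = -1: [3, 1]

From the dimensions of kernels of powers, the number of Jordan blocks of size at least j is d_j − d_{j−1} where d_j = dim ker(N^j) (with d_0 = 0). Computing the differences gives [2, 1, 1].
The number of blocks of size exactly k is (#blocks of size ≥ k) − (#blocks of size ≥ k + 1), so the partition is: 1 block(s) of size 1, 1 block(s) of size 3.
In nonincreasing order the block sizes are [3, 1].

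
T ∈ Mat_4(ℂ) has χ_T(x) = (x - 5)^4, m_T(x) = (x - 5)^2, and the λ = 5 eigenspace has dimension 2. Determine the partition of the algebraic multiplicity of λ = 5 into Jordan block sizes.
Block sizes for λ = 5: [2, 2]

Step 1 — from the characteristic polynomial, algebraic multiplicity of λ = 5 is 4. From dim ker(T − (5)·I) = 2, there are exactly 2 Jordan blocks for λ = 5.
Step 2 — from the minimal polynomial, the factor (x − 5)^2 tells us the largest block for λ = 5 has size 2.
Step 3 — with total size 4, 2 blocks, and largest block 2, the block sizes (in nonincreasing order) are [2, 2].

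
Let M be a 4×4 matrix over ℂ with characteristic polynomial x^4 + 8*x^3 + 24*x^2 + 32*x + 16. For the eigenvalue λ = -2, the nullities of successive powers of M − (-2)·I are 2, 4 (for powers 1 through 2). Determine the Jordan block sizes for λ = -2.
Block sizes for λ = -2: [2, 2]

From the dimensions of kernels of powers, the number of Jordan blocks of size at least j is d_j − d_{j−1} where d_j = dim ker(N^j) (with d_0 = 0). Computing the differences gives [2, 2].
The number of blocks of size exactly k is (#blocks of size ≥ k) − (#blocks of size ≥ k + 1), so the partition is: 2 block(s) of size 2.
In nonincreasing order the block sizes are [2, 2].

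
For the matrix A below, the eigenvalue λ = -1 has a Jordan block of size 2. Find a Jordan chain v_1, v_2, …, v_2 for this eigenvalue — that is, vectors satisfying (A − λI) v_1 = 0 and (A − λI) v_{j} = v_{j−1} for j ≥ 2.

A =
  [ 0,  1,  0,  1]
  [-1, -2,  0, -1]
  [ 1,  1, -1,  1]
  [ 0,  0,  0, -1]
A Jordan chain for λ = -1 of length 2:
v_1 = (1, -1, 1, 0)ᵀ
v_2 = (1, 0, 0, 0)ᵀ

Let N = A − (-1)·I. We want v_2 with N^2 v_2 = 0 but N^1 v_2 ≠ 0; then v_{j-1} := N · v_j for j = 2, …, 2.

Pick v_2 = (1, 0, 0, 0)ᵀ.
Then v_1 = N · v_2 = (1, -1, 1, 0)ᵀ.

Sanity check: (A − (-1)·I) v_1 = (0, 0, 0, 0)ᵀ = 0. ✓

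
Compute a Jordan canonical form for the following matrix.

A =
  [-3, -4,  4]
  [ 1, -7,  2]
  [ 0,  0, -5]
J_2(-5) ⊕ J_1(-5)

The characteristic polynomial is
  det(x·I − A) = x^3 + 15*x^2 + 75*x + 125 = (x + 5)^3

Eigenvalues and multiplicities (the geometric multiplicity of λ is n − rank(A − λI), which equals the number of Jordan blocks for λ):
  λ = -5: algebraic multiplicity = 3, geometric multiplicity = 2

Determining the block sizes for each eigenvalue:
  λ = -5: 2 blocks summing to 3 forces exactly one block of size 2 and the rest size 1 → block sizes [2, 1]

Assembling the blocks gives a Jordan form
J =
  [-5,  1,  0]
  [ 0, -5,  0]
  [ 0,  0, -5]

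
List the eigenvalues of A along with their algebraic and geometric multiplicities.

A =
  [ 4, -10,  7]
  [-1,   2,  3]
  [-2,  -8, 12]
λ = 6: alg = 3, geom = 1

Step 1 — factor the characteristic polynomial to read off the algebraic multiplicities:
  χ_A(x) = (x - 6)^3

Step 2 — compute geometric multiplicities via the rank-nullity identity g(λ) = n − rank(A − λI):
  rank(A − (6)·I) = 2, so dim ker(A − (6)·I) = n − 2 = 1

Summary:
  λ = 6: algebraic multiplicity = 3, geometric multiplicity = 1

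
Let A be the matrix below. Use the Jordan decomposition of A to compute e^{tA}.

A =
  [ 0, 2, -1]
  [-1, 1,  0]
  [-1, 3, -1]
e^{tA} =
  [1 - t^2/2, -t^2/2 + 2*t, t^2/2 - t]
  [-t^2/2 - t, -t^2/2 + t + 1, t^2/2]
  [-t^2 - t, -t^2 + 3*t, t^2 - t + 1]

Strategy: write A = P · J · P⁻¹ where J is a Jordan canonical form, so e^{tA} = P · e^{tJ} · P⁻¹, and e^{tJ} can be computed block-by-block.

A has Jordan form
J =
  [0, 1, 0]
  [0, 0, 1]
  [0, 0, 0]
(up to reordering of blocks).

Per-block formulas:
  For a 3×3 Jordan block J_3(0): exp(t · J_3(0)) = e^(0t)·(I + t·N + (t^2/2)·N^2), where N is the 3×3 nilpotent shift.

After assembling e^{tJ} and conjugating by P, we get:

e^{tA} =
  [1 - t^2/2, -t^2/2 + 2*t, t^2/2 - t]
  [-t^2/2 - t, -t^2/2 + t + 1, t^2/2]
  [-t^2 - t, -t^2 + 3*t, t^2 - t + 1]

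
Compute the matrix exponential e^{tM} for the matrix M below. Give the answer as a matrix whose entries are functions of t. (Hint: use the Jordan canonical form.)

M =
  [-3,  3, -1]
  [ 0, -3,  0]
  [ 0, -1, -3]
e^{tM} =
  [exp(-3*t), t^2*exp(-3*t)/2 + 3*t*exp(-3*t), -t*exp(-3*t)]
  [0, exp(-3*t), 0]
  [0, -t*exp(-3*t), exp(-3*t)]

Strategy: write M = P · J · P⁻¹ where J is a Jordan canonical form, so e^{tM} = P · e^{tJ} · P⁻¹, and e^{tJ} can be computed block-by-block.

M has Jordan form
J =
  [-3,  1,  0]
  [ 0, -3,  1]
  [ 0,  0, -3]
(up to reordering of blocks).

Per-block formulas:
  For a 3×3 Jordan block J_3(-3): exp(t · J_3(-3)) = e^(-3t)·(I + t·N + (t^2/2)·N^2), where N is the 3×3 nilpotent shift.

After assembling e^{tJ} and conjugating by P, we get:

e^{tM} =
  [exp(-3*t), t^2*exp(-3*t)/2 + 3*t*exp(-3*t), -t*exp(-3*t)]
  [0, exp(-3*t), 0]
  [0, -t*exp(-3*t), exp(-3*t)]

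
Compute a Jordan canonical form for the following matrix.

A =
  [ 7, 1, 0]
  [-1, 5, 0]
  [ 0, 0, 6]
J_2(6) ⊕ J_1(6)

The characteristic polynomial is
  det(x·I − A) = x^3 - 18*x^2 + 108*x - 216 = (x - 6)^3

Eigenvalues and multiplicities (the geometric multiplicity of λ is n − rank(A − λI), which equals the number of Jordan blocks for λ):
  λ = 6: algebraic multiplicity = 3, geometric multiplicity = 2

Determining the block sizes for each eigenvalue:
  λ = 6: 2 blocks summing to 3 forces exactly one block of size 2 and the rest size 1 → block sizes [2, 1]

Assembling the blocks gives a Jordan form
J =
  [6, 1, 0]
  [0, 6, 0]
  [0, 0, 6]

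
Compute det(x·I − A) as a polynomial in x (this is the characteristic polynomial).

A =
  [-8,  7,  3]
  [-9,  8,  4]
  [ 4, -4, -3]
x^3 + 3*x^2 + 3*x + 1

Expanding det(x·I − A) (e.g. by cofactor expansion or by noting that A is similar to its Jordan form J, which has the same characteristic polynomial as A) gives
  χ_A(x) = x^3 + 3*x^2 + 3*x + 1
which factors as (x + 1)^3. The eigenvalues (with algebraic multiplicities) are λ = -1 with multiplicity 3.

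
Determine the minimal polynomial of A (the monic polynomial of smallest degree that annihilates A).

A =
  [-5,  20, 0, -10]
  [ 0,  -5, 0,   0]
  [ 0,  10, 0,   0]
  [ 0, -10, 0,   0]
x^2 + 5*x

The characteristic polynomial is χ_A(x) = x^2*(x + 5)^2, so the eigenvalues are known. The minimal polynomial is
  m_A(x) = Π_λ (x − λ)^{k_λ}
where k_λ is the size of the *largest* Jordan block for λ (equivalently, the smallest k with (A − λI)^k v = 0 for every generalised eigenvector v of λ).

  λ = -5: largest Jordan block has size 1, contributing (x + 5)
  λ = 0: largest Jordan block has size 1, contributing (x − 0)

So m_A(x) = x*(x + 5) = x^2 + 5*x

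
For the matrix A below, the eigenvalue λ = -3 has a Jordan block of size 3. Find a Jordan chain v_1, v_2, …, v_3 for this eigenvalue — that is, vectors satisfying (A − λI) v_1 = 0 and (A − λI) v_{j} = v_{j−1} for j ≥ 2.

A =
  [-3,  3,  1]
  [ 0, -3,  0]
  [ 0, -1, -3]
A Jordan chain for λ = -3 of length 3:
v_1 = (-1, 0, 0)ᵀ
v_2 = (3, 0, -1)ᵀ
v_3 = (0, 1, 0)ᵀ

Let N = A − (-3)·I. We want v_3 with N^3 v_3 = 0 but N^2 v_3 ≠ 0; then v_{j-1} := N · v_j for j = 3, …, 2.

Pick v_3 = (0, 1, 0)ᵀ.
Then v_2 = N · v_3 = (3, 0, -1)ᵀ.
Then v_1 = N · v_2 = (-1, 0, 0)ᵀ.

Sanity check: (A − (-3)·I) v_1 = (0, 0, 0)ᵀ = 0. ✓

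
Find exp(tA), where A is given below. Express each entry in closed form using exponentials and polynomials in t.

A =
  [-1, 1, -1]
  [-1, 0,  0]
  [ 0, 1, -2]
e^{tA} =
  [-t^2*exp(-t)/2 + exp(-t), t*exp(-t), t^2*exp(-t)/2 - t*exp(-t)]
  [-t^2*exp(-t)/2 - t*exp(-t), t*exp(-t) + exp(-t), t^2*exp(-t)/2]
  [-t^2*exp(-t)/2, t*exp(-t), t^2*exp(-t)/2 - t*exp(-t) + exp(-t)]

Strategy: write A = P · J · P⁻¹ where J is a Jordan canonical form, so e^{tA} = P · e^{tJ} · P⁻¹, and e^{tJ} can be computed block-by-block.

A has Jordan form
J =
  [-1,  1,  0]
  [ 0, -1,  1]
  [ 0,  0, -1]
(up to reordering of blocks).

Per-block formulas:
  For a 3×3 Jordan block J_3(-1): exp(t · J_3(-1)) = e^(-1t)·(I + t·N + (t^2/2)·N^2), where N is the 3×3 nilpotent shift.

After assembling e^{tJ} and conjugating by P, we get:

e^{tA} =
  [-t^2*exp(-t)/2 + exp(-t), t*exp(-t), t^2*exp(-t)/2 - t*exp(-t)]
  [-t^2*exp(-t)/2 - t*exp(-t), t*exp(-t) + exp(-t), t^2*exp(-t)/2]
  [-t^2*exp(-t)/2, t*exp(-t), t^2*exp(-t)/2 - t*exp(-t) + exp(-t)]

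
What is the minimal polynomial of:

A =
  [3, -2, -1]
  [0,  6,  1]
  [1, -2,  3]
x^3 - 12*x^2 + 48*x - 64

The characteristic polynomial is χ_A(x) = (x - 4)^3, so the eigenvalues are known. The minimal polynomial is
  m_A(x) = Π_λ (x − λ)^{k_λ}
where k_λ is the size of the *largest* Jordan block for λ (equivalently, the smallest k with (A − λI)^k v = 0 for every generalised eigenvector v of λ).

  λ = 4: largest Jordan block has size 3, contributing (x − 4)^3

So m_A(x) = (x - 4)^3 = x^3 - 12*x^2 + 48*x - 64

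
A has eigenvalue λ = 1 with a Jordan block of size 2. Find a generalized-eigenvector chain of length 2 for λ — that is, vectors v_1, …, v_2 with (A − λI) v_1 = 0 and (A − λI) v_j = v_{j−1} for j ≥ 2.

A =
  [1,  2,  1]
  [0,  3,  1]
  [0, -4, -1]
A Jordan chain for λ = 1 of length 2:
v_1 = (2, 2, -4)ᵀ
v_2 = (0, 1, 0)ᵀ

Let N = A − (1)·I. We want v_2 with N^2 v_2 = 0 but N^1 v_2 ≠ 0; then v_{j-1} := N · v_j for j = 2, …, 2.

Pick v_2 = (0, 1, 0)ᵀ.
Then v_1 = N · v_2 = (2, 2, -4)ᵀ.

Sanity check: (A − (1)·I) v_1 = (0, 0, 0)ᵀ = 0. ✓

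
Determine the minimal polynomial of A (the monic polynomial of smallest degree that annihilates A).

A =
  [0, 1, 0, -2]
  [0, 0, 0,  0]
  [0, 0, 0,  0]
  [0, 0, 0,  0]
x^2

The characteristic polynomial is χ_A(x) = x^4, so the eigenvalues are known. The minimal polynomial is
  m_A(x) = Π_λ (x − λ)^{k_λ}
where k_λ is the size of the *largest* Jordan block for λ (equivalently, the smallest k with (A − λI)^k v = 0 for every generalised eigenvector v of λ).

  λ = 0: largest Jordan block has size 2, contributing (x − 0)^2

So m_A(x) = x^2 = x^2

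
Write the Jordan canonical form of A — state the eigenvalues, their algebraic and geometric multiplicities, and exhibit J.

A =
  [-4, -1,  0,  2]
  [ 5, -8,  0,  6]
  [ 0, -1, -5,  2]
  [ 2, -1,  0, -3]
J_3(-5) ⊕ J_1(-5)

The characteristic polynomial is
  det(x·I − A) = x^4 + 20*x^3 + 150*x^2 + 500*x + 625 = (x + 5)^4

Eigenvalues and multiplicities (the geometric multiplicity of λ is n − rank(A − λI), which equals the number of Jordan blocks for λ):
  λ = -5: algebraic multiplicity = 4, geometric multiplicity = 2

Determining the block sizes for each eigenvalue:
  λ = -5: with am = 4 and gm = 2, the partition is not yet determined (e.g. several partitions of 4 into 2 parts exist). Let N = A − (-5)·I. Computing rank(N^1) = 2, rank(N^2) = 1, rank(N^3) = 0; the number of blocks of size ≥ j is rank(N^{j−1}) − rank(N^j), giving [2, 1, 1]. So we have 1 block(s) of size 3, 1 block(s) of size 1 → block sizes [3, 1]

Assembling the blocks gives a Jordan form
J =
  [-5,  1,  0,  0]
  [ 0, -5,  1,  0]
  [ 0,  0, -5,  0]
  [ 0,  0,  0, -5]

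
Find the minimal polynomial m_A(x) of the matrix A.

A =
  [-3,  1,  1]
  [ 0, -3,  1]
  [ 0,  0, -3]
x^3 + 9*x^2 + 27*x + 27

The characteristic polynomial is χ_A(x) = (x + 3)^3, so the eigenvalues are known. The minimal polynomial is
  m_A(x) = Π_λ (x − λ)^{k_λ}
where k_λ is the size of the *largest* Jordan block for λ (equivalently, the smallest k with (A − λI)^k v = 0 for every generalised eigenvector v of λ).

  λ = -3: largest Jordan block has size 3, contributing (x + 3)^3

So m_A(x) = (x + 3)^3 = x^3 + 9*x^2 + 27*x + 27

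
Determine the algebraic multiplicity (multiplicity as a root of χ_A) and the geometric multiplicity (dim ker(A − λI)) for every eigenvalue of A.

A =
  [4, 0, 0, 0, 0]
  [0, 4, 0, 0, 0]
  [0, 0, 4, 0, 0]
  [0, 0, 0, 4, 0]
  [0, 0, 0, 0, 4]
λ = 4: alg = 5, geom = 5

Step 1 — factor the characteristic polynomial to read off the algebraic multiplicities:
  χ_A(x) = (x - 4)^5

Step 2 — compute geometric multiplicities via the rank-nullity identity g(λ) = n − rank(A − λI):
  rank(A − (4)·I) = 0, so dim ker(A − (4)·I) = n − 0 = 5

Summary:
  λ = 4: algebraic multiplicity = 5, geometric multiplicity = 5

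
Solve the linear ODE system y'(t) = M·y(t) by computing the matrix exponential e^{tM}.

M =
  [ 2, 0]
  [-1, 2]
e^{tM} =
  [exp(2*t), 0]
  [-t*exp(2*t), exp(2*t)]

Strategy: write M = P · J · P⁻¹ where J is a Jordan canonical form, so e^{tM} = P · e^{tJ} · P⁻¹, and e^{tJ} can be computed block-by-block.

M has Jordan form
J =
  [2, 1]
  [0, 2]
(up to reordering of blocks).

Per-block formulas:
  For a 2×2 Jordan block J_2(2): exp(t · J_2(2)) = e^(2t)·(I + t·N), where N is the 2×2 nilpotent shift.

After assembling e^{tJ} and conjugating by P, we get:

e^{tM} =
  [exp(2*t), 0]
  [-t*exp(2*t), exp(2*t)]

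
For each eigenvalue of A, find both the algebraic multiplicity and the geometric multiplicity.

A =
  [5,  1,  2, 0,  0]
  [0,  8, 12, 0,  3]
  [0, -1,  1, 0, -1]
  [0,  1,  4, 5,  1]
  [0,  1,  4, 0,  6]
λ = 5: alg = 5, geom = 3

Step 1 — factor the characteristic polynomial to read off the algebraic multiplicities:
  χ_A(x) = (x - 5)^5

Step 2 — compute geometric multiplicities via the rank-nullity identity g(λ) = n − rank(A − λI):
  rank(A − (5)·I) = 2, so dim ker(A − (5)·I) = n − 2 = 3

Summary:
  λ = 5: algebraic multiplicity = 5, geometric multiplicity = 3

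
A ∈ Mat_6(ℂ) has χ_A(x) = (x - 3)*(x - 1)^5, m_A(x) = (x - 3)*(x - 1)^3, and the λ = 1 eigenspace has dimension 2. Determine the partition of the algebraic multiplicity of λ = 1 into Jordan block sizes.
Block sizes for λ = 1: [3, 2]

Step 1 — from the characteristic polynomial, algebraic multiplicity of λ = 1 is 5. From dim ker(A − (1)·I) = 2, there are exactly 2 Jordan blocks for λ = 1.
Step 2 — from the minimal polynomial, the factor (x − 1)^3 tells us the largest block for λ = 1 has size 3.
Step 3 — with total size 5, 2 blocks, and largest block 3, the block sizes (in nonincreasing order) are [3, 2].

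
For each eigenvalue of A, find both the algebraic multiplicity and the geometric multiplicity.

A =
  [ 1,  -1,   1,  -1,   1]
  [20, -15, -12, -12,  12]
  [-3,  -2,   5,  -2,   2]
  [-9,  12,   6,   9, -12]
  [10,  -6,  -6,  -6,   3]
λ = -3: alg = 2, geom = 2; λ = 3: alg = 3, geom = 1

Step 1 — factor the characteristic polynomial to read off the algebraic multiplicities:
  χ_A(x) = (x - 3)^3*(x + 3)^2

Step 2 — compute geometric multiplicities via the rank-nullity identity g(λ) = n − rank(A − λI):
  rank(A − (-3)·I) = 3, so dim ker(A − (-3)·I) = n − 3 = 2
  rank(A − (3)·I) = 4, so dim ker(A − (3)·I) = n − 4 = 1

Summary:
  λ = -3: algebraic multiplicity = 2, geometric multiplicity = 2
  λ = 3: algebraic multiplicity = 3, geometric multiplicity = 1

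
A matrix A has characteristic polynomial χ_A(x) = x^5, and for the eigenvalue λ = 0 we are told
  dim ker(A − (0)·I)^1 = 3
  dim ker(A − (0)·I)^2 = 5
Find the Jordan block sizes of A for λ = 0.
Block sizes for λ = 0: [2, 2, 1]

From the dimensions of kernels of powers, the number of Jordan blocks of size at least j is d_j − d_{j−1} where d_j = dim ker(N^j) (with d_0 = 0). Computing the differences gives [3, 2].
The number of blocks of size exactly k is (#blocks of size ≥ k) − (#blocks of size ≥ k + 1), so the partition is: 1 block(s) of size 1, 2 block(s) of size 2.
In nonincreasing order the block sizes are [2, 2, 1].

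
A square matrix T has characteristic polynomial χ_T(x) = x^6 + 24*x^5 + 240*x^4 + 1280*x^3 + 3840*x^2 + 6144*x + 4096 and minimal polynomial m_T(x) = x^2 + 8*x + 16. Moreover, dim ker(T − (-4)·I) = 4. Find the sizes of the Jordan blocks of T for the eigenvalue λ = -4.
Block sizes for λ = -4: [2, 2, 1, 1]

Step 1 — from the characteristic polynomial, algebraic multiplicity of λ = -4 is 6. From dim ker(T − (-4)·I) = 4, there are exactly 4 Jordan blocks for λ = -4.
Step 2 — from the minimal polynomial, the factor (x + 4)^2 tells us the largest block for λ = -4 has size 2.
Step 3 — with total size 6, 4 blocks, and largest block 2, the block sizes (in nonincreasing order) are [2, 2, 1, 1].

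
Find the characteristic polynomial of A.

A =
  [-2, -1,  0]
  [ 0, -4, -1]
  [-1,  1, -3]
x^3 + 9*x^2 + 27*x + 27

Expanding det(x·I − A) (e.g. by cofactor expansion or by noting that A is similar to its Jordan form J, which has the same characteristic polynomial as A) gives
  χ_A(x) = x^3 + 9*x^2 + 27*x + 27
which factors as (x + 3)^3. The eigenvalues (with algebraic multiplicities) are λ = -3 with multiplicity 3.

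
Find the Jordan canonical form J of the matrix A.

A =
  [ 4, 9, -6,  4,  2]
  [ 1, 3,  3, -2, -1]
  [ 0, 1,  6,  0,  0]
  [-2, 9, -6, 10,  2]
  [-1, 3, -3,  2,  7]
J_3(6) ⊕ J_1(6) ⊕ J_1(6)

The characteristic polynomial is
  det(x·I − A) = x^5 - 30*x^4 + 360*x^3 - 2160*x^2 + 6480*x - 7776 = (x - 6)^5

Eigenvalues and multiplicities (the geometric multiplicity of λ is n − rank(A − λI), which equals the number of Jordan blocks for λ):
  λ = 6: algebraic multiplicity = 5, geometric multiplicity = 3

Determining the block sizes for each eigenvalue:
  λ = 6: with am = 5 and gm = 3, the partition is not yet determined (e.g. several partitions of 5 into 3 parts exist). Let N = A − (6)·I. Computing rank(N^1) = 2, rank(N^2) = 1, rank(N^3) = 0; the number of blocks of size ≥ j is rank(N^{j−1}) − rank(N^j), giving [3, 1, 1]. So we have 1 block(s) of size 3, 2 block(s) of size 1 → block sizes [3, 1, 1]

Assembling the blocks gives a Jordan form
J =
  [6, 1, 0, 0, 0]
  [0, 6, 1, 0, 0]
  [0, 0, 6, 0, 0]
  [0, 0, 0, 6, 0]
  [0, 0, 0, 0, 6]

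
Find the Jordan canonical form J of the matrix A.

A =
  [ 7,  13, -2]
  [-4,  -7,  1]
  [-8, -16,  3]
J_3(1)

The characteristic polynomial is
  det(x·I − A) = x^3 - 3*x^2 + 3*x - 1 = (x - 1)^3

Eigenvalues and multiplicities (the geometric multiplicity of λ is n − rank(A − λI), which equals the number of Jordan blocks for λ):
  λ = 1: algebraic multiplicity = 3, geometric multiplicity = 1

Determining the block sizes for each eigenvalue:
  λ = 1: one block (gm = 1), so the single block has size am = 3 → block sizes [3]

Assembling the blocks gives a Jordan form
J =
  [1, 1, 0]
  [0, 1, 1]
  [0, 0, 1]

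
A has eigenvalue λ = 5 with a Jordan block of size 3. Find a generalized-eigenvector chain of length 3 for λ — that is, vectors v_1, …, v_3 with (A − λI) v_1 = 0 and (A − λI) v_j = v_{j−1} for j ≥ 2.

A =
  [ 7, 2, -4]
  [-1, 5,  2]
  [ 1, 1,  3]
A Jordan chain for λ = 5 of length 3:
v_1 = (-2, 0, -1)ᵀ
v_2 = (2, -1, 1)ᵀ
v_3 = (1, 0, 0)ᵀ

Let N = A − (5)·I. We want v_3 with N^3 v_3 = 0 but N^2 v_3 ≠ 0; then v_{j-1} := N · v_j for j = 3, …, 2.

Pick v_3 = (1, 0, 0)ᵀ.
Then v_2 = N · v_3 = (2, -1, 1)ᵀ.
Then v_1 = N · v_2 = (-2, 0, -1)ᵀ.

Sanity check: (A − (5)·I) v_1 = (0, 0, 0)ᵀ = 0. ✓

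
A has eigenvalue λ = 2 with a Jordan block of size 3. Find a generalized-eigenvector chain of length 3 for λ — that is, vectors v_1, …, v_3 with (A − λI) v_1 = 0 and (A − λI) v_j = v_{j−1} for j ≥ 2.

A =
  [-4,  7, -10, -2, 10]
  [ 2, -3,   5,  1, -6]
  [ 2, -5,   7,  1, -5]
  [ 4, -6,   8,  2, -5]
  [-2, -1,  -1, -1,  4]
A Jordan chain for λ = 2 of length 3:
v_1 = (3, -2, -3, -1, 0)ᵀ
v_2 = (-3, 3, 3, -2, -1)ᵀ
v_3 = (9, -7, -10, 0, 0)ᵀ

Let N = A − (2)·I. We want v_3 with N^3 v_3 = 0 but N^2 v_3 ≠ 0; then v_{j-1} := N · v_j for j = 3, …, 2.

Pick v_3 = (9, -7, -10, 0, 0)ᵀ.
Then v_2 = N · v_3 = (-3, 3, 3, -2, -1)ᵀ.
Then v_1 = N · v_2 = (3, -2, -3, -1, 0)ᵀ.

Sanity check: (A − (2)·I) v_1 = (0, 0, 0, 0, 0)ᵀ = 0. ✓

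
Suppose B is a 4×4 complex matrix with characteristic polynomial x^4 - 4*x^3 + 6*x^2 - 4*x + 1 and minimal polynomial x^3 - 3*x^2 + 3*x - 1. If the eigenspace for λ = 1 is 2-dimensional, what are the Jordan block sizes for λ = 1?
Block sizes for λ = 1: [3, 1]

Step 1 — from the characteristic polynomial, algebraic multiplicity of λ = 1 is 4. From dim ker(B − (1)·I) = 2, there are exactly 2 Jordan blocks for λ = 1.
Step 2 — from the minimal polynomial, the factor (x − 1)^3 tells us the largest block for λ = 1 has size 3.
Step 3 — with total size 4, 2 blocks, and largest block 3, the block sizes (in nonincreasing order) are [3, 1].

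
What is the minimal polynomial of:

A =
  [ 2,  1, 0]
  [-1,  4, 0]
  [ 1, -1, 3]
x^2 - 6*x + 9

The characteristic polynomial is χ_A(x) = (x - 3)^3, so the eigenvalues are known. The minimal polynomial is
  m_A(x) = Π_λ (x − λ)^{k_λ}
where k_λ is the size of the *largest* Jordan block for λ (equivalently, the smallest k with (A − λI)^k v = 0 for every generalised eigenvector v of λ).

  λ = 3: largest Jordan block has size 2, contributing (x − 3)^2

So m_A(x) = (x - 3)^2 = x^2 - 6*x + 9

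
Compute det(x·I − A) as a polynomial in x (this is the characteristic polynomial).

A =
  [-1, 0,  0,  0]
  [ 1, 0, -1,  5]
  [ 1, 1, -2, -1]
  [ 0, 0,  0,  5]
x^4 - 2*x^3 - 12*x^2 - 14*x - 5

Expanding det(x·I − A) (e.g. by cofactor expansion or by noting that A is similar to its Jordan form J, which has the same characteristic polynomial as A) gives
  χ_A(x) = x^4 - 2*x^3 - 12*x^2 - 14*x - 5
which factors as (x - 5)*(x + 1)^3. The eigenvalues (with algebraic multiplicities) are λ = -1 with multiplicity 3, λ = 5 with multiplicity 1.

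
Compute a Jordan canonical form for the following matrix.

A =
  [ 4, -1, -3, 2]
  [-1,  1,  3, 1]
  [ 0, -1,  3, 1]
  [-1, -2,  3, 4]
J_2(3) ⊕ J_2(3)

The characteristic polynomial is
  det(x·I − A) = x^4 - 12*x^3 + 54*x^2 - 108*x + 81 = (x - 3)^4

Eigenvalues and multiplicities (the geometric multiplicity of λ is n − rank(A − λI), which equals the number of Jordan blocks for λ):
  λ = 3: algebraic multiplicity = 4, geometric multiplicity = 2

Determining the block sizes for each eigenvalue:
  λ = 3: with am = 4 and gm = 2, the partition is not yet determined (e.g. several partitions of 4 into 2 parts exist). Let N = A − (3)·I. Computing rank(N^1) = 2, rank(N^2) = 0; the number of blocks of size ≥ j is rank(N^{j−1}) − rank(N^j), giving [2, 2]. So we have 2 block(s) of size 2 → block sizes [2, 2]

Assembling the blocks gives a Jordan form
J =
  [3, 1, 0, 0]
  [0, 3, 0, 0]
  [0, 0, 3, 1]
  [0, 0, 0, 3]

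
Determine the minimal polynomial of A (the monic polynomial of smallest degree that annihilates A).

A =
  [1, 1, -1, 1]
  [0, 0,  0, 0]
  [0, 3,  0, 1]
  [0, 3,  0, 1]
x^2 - x

The characteristic polynomial is χ_A(x) = x^2*(x - 1)^2, so the eigenvalues are known. The minimal polynomial is
  m_A(x) = Π_λ (x − λ)^{k_λ}
where k_λ is the size of the *largest* Jordan block for λ (equivalently, the smallest k with (A − λI)^k v = 0 for every generalised eigenvector v of λ).

  λ = 0: largest Jordan block has size 1, contributing (x − 0)
  λ = 1: largest Jordan block has size 1, contributing (x − 1)

So m_A(x) = x*(x - 1) = x^2 - x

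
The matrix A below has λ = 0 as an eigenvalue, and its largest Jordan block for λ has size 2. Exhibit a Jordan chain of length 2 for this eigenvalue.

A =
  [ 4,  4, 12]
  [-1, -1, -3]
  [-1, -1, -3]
A Jordan chain for λ = 0 of length 2:
v_1 = (4, -1, -1)ᵀ
v_2 = (1, 0, 0)ᵀ

Let N = A − (0)·I. We want v_2 with N^2 v_2 = 0 but N^1 v_2 ≠ 0; then v_{j-1} := N · v_j for j = 2, …, 2.

Pick v_2 = (1, 0, 0)ᵀ.
Then v_1 = N · v_2 = (4, -1, -1)ᵀ.

Sanity check: (A − (0)·I) v_1 = (0, 0, 0)ᵀ = 0. ✓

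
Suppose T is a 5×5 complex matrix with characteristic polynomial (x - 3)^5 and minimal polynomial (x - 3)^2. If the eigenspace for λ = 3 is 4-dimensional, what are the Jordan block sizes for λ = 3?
Block sizes for λ = 3: [2, 1, 1, 1]

Step 1 — from the characteristic polynomial, algebraic multiplicity of λ = 3 is 5. From dim ker(T − (3)·I) = 4, there are exactly 4 Jordan blocks for λ = 3.
Step 2 — from the minimal polynomial, the factor (x − 3)^2 tells us the largest block for λ = 3 has size 2.
Step 3 — with total size 5, 4 blocks, and largest block 2, the block sizes (in nonincreasing order) are [2, 1, 1, 1].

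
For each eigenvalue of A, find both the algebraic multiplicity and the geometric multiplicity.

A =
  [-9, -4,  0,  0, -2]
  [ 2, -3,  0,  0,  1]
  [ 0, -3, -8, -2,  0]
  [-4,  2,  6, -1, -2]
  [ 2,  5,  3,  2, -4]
λ = -5: alg = 5, geom = 3

Step 1 — factor the characteristic polynomial to read off the algebraic multiplicities:
  χ_A(x) = (x + 5)^5

Step 2 — compute geometric multiplicities via the rank-nullity identity g(λ) = n − rank(A − λI):
  rank(A − (-5)·I) = 2, so dim ker(A − (-5)·I) = n − 2 = 3

Summary:
  λ = -5: algebraic multiplicity = 5, geometric multiplicity = 3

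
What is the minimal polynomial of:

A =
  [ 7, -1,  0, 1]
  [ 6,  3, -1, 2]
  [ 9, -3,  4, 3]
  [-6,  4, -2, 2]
x^3 - 12*x^2 + 48*x - 64

The characteristic polynomial is χ_A(x) = (x - 4)^4, so the eigenvalues are known. The minimal polynomial is
  m_A(x) = Π_λ (x − λ)^{k_λ}
where k_λ is the size of the *largest* Jordan block for λ (equivalently, the smallest k with (A − λI)^k v = 0 for every generalised eigenvector v of λ).

  λ = 4: largest Jordan block has size 3, contributing (x − 4)^3

So m_A(x) = (x - 4)^3 = x^3 - 12*x^2 + 48*x - 64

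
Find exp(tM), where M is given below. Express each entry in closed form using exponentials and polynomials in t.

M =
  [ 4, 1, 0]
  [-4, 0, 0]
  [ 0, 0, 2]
e^{tM} =
  [2*t*exp(2*t) + exp(2*t), t*exp(2*t), 0]
  [-4*t*exp(2*t), -2*t*exp(2*t) + exp(2*t), 0]
  [0, 0, exp(2*t)]

Strategy: write M = P · J · P⁻¹ where J is a Jordan canonical form, so e^{tM} = P · e^{tJ} · P⁻¹, and e^{tJ} can be computed block-by-block.

M has Jordan form
J =
  [2, 1, 0]
  [0, 2, 0]
  [0, 0, 2]
(up to reordering of blocks).

Per-block formulas:
  For a 1×1 block at λ = 2: exp(t · [2]) = [e^(2t)].
  For a 2×2 Jordan block J_2(2): exp(t · J_2(2)) = e^(2t)·(I + t·N), where N is the 2×2 nilpotent shift.

After assembling e^{tJ} and conjugating by P, we get:

e^{tM} =
  [2*t*exp(2*t) + exp(2*t), t*exp(2*t), 0]
  [-4*t*exp(2*t), -2*t*exp(2*t) + exp(2*t), 0]
  [0, 0, exp(2*t)]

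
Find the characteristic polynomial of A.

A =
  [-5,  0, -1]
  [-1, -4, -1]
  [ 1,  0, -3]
x^3 + 12*x^2 + 48*x + 64

Expanding det(x·I − A) (e.g. by cofactor expansion or by noting that A is similar to its Jordan form J, which has the same characteristic polynomial as A) gives
  χ_A(x) = x^3 + 12*x^2 + 48*x + 64
which factors as (x + 4)^3. The eigenvalues (with algebraic multiplicities) are λ = -4 with multiplicity 3.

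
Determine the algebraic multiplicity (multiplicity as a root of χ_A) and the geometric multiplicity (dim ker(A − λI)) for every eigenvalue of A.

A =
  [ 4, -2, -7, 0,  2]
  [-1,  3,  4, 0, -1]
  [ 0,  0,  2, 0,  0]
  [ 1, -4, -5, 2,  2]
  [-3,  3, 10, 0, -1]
λ = 2: alg = 5, geom = 2

Step 1 — factor the characteristic polynomial to read off the algebraic multiplicities:
  χ_A(x) = (x - 2)^5

Step 2 — compute geometric multiplicities via the rank-nullity identity g(λ) = n − rank(A − λI):
  rank(A − (2)·I) = 3, so dim ker(A − (2)·I) = n − 3 = 2

Summary:
  λ = 2: algebraic multiplicity = 5, geometric multiplicity = 2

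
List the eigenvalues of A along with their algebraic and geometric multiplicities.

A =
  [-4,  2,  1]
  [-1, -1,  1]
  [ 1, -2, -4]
λ = -3: alg = 3, geom = 2

Step 1 — factor the characteristic polynomial to read off the algebraic multiplicities:
  χ_A(x) = (x + 3)^3

Step 2 — compute geometric multiplicities via the rank-nullity identity g(λ) = n − rank(A − λI):
  rank(A − (-3)·I) = 1, so dim ker(A − (-3)·I) = n − 1 = 2

Summary:
  λ = -3: algebraic multiplicity = 3, geometric multiplicity = 2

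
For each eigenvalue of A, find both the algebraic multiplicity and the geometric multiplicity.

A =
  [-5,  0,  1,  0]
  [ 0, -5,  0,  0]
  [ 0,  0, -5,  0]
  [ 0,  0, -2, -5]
λ = -5: alg = 4, geom = 3

Step 1 — factor the characteristic polynomial to read off the algebraic multiplicities:
  χ_A(x) = (x + 5)^4

Step 2 — compute geometric multiplicities via the rank-nullity identity g(λ) = n − rank(A − λI):
  rank(A − (-5)·I) = 1, so dim ker(A − (-5)·I) = n − 1 = 3

Summary:
  λ = -5: algebraic multiplicity = 4, geometric multiplicity = 3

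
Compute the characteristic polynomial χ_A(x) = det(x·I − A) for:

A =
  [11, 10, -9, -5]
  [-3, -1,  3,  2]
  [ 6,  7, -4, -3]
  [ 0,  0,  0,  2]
x^4 - 8*x^3 + 24*x^2 - 32*x + 16

Expanding det(x·I − A) (e.g. by cofactor expansion or by noting that A is similar to its Jordan form J, which has the same characteristic polynomial as A) gives
  χ_A(x) = x^4 - 8*x^3 + 24*x^2 - 32*x + 16
which factors as (x - 2)^4. The eigenvalues (with algebraic multiplicities) are λ = 2 with multiplicity 4.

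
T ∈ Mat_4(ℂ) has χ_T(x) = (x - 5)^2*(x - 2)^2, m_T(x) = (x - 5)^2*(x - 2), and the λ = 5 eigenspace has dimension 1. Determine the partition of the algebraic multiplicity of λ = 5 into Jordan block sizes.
Block sizes for λ = 5: [2]

Step 1 — from the characteristic polynomial, algebraic multiplicity of λ = 5 is 2. From dim ker(T − (5)·I) = 1, there are exactly 1 Jordan blocks for λ = 5.
Step 2 — from the minimal polynomial, the factor (x − 5)^2 tells us the largest block for λ = 5 has size 2.
Step 3 — with total size 2, 1 blocks, and largest block 2, the block sizes (in nonincreasing order) are [2].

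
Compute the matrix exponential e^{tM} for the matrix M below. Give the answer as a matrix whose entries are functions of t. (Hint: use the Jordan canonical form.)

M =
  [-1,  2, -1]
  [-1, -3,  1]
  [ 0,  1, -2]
e^{tM} =
  [-t^2*exp(-2*t)/2 + t*exp(-2*t) + exp(-2*t), -t^2*exp(-2*t)/2 + 2*t*exp(-2*t), t^2*exp(-2*t)/2 - t*exp(-2*t)]
  [-t*exp(-2*t), -t*exp(-2*t) + exp(-2*t), t*exp(-2*t)]
  [-t^2*exp(-2*t)/2, -t^2*exp(-2*t)/2 + t*exp(-2*t), t^2*exp(-2*t)/2 + exp(-2*t)]

Strategy: write M = P · J · P⁻¹ where J is a Jordan canonical form, so e^{tM} = P · e^{tJ} · P⁻¹, and e^{tJ} can be computed block-by-block.

M has Jordan form
J =
  [-2,  1,  0]
  [ 0, -2,  1]
  [ 0,  0, -2]
(up to reordering of blocks).

Per-block formulas:
  For a 3×3 Jordan block J_3(-2): exp(t · J_3(-2)) = e^(-2t)·(I + t·N + (t^2/2)·N^2), where N is the 3×3 nilpotent shift.

After assembling e^{tJ} and conjugating by P, we get:

e^{tM} =
  [-t^2*exp(-2*t)/2 + t*exp(-2*t) + exp(-2*t), -t^2*exp(-2*t)/2 + 2*t*exp(-2*t), t^2*exp(-2*t)/2 - t*exp(-2*t)]
  [-t*exp(-2*t), -t*exp(-2*t) + exp(-2*t), t*exp(-2*t)]
  [-t^2*exp(-2*t)/2, -t^2*exp(-2*t)/2 + t*exp(-2*t), t^2*exp(-2*t)/2 + exp(-2*t)]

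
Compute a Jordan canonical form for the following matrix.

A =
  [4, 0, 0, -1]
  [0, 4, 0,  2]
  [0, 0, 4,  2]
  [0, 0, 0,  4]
J_2(4) ⊕ J_1(4) ⊕ J_1(4)

The characteristic polynomial is
  det(x·I − A) = x^4 - 16*x^3 + 96*x^2 - 256*x + 256 = (x - 4)^4

Eigenvalues and multiplicities (the geometric multiplicity of λ is n − rank(A − λI), which equals the number of Jordan blocks for λ):
  λ = 4: algebraic multiplicity = 4, geometric multiplicity = 3

Determining the block sizes for each eigenvalue:
  λ = 4: 3 blocks summing to 4 forces exactly one block of size 2 and the rest size 1 → block sizes [2, 1, 1]

Assembling the blocks gives a Jordan form
J =
  [4, 1, 0, 0]
  [0, 4, 0, 0]
  [0, 0, 4, 0]
  [0, 0, 0, 4]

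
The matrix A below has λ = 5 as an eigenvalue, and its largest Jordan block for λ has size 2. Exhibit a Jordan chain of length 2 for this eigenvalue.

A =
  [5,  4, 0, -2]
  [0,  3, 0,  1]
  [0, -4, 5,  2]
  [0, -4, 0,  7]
A Jordan chain for λ = 5 of length 2:
v_1 = (4, -2, -4, -4)ᵀ
v_2 = (0, 1, 0, 0)ᵀ

Let N = A − (5)·I. We want v_2 with N^2 v_2 = 0 but N^1 v_2 ≠ 0; then v_{j-1} := N · v_j for j = 2, …, 2.

Pick v_2 = (0, 1, 0, 0)ᵀ.
Then v_1 = N · v_2 = (4, -2, -4, -4)ᵀ.

Sanity check: (A − (5)·I) v_1 = (0, 0, 0, 0)ᵀ = 0. ✓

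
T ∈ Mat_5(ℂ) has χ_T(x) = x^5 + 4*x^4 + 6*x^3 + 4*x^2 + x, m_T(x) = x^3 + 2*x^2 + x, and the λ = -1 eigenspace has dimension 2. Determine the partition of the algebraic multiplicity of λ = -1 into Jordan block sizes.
Block sizes for λ = -1: [2, 2]

Step 1 — from the characteristic polynomial, algebraic multiplicity of λ = -1 is 4. From dim ker(T − (-1)·I) = 2, there are exactly 2 Jordan blocks for λ = -1.
Step 2 — from the minimal polynomial, the factor (x + 1)^2 tells us the largest block for λ = -1 has size 2.
Step 3 — with total size 4, 2 blocks, and largest block 2, the block sizes (in nonincreasing order) are [2, 2].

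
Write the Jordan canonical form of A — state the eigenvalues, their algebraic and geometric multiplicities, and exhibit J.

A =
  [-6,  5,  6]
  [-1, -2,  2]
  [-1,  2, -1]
J_3(-3)

The characteristic polynomial is
  det(x·I − A) = x^3 + 9*x^2 + 27*x + 27 = (x + 3)^3

Eigenvalues and multiplicities (the geometric multiplicity of λ is n − rank(A − λI), which equals the number of Jordan blocks for λ):
  λ = -3: algebraic multiplicity = 3, geometric multiplicity = 1

Determining the block sizes for each eigenvalue:
  λ = -3: one block (gm = 1), so the single block has size am = 3 → block sizes [3]

Assembling the blocks gives a Jordan form
J =
  [-3,  1,  0]
  [ 0, -3,  1]
  [ 0,  0, -3]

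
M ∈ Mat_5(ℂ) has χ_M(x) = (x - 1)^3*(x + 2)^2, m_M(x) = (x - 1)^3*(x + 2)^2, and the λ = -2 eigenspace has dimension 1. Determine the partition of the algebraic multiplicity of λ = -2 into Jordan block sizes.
Block sizes for λ = -2: [2]

Step 1 — from the characteristic polynomial, algebraic multiplicity of λ = -2 is 2. From dim ker(M − (-2)·I) = 1, there are exactly 1 Jordan blocks for λ = -2.
Step 2 — from the minimal polynomial, the factor (x + 2)^2 tells us the largest block for λ = -2 has size 2.
Step 3 — with total size 2, 1 blocks, and largest block 2, the block sizes (in nonincreasing order) are [2].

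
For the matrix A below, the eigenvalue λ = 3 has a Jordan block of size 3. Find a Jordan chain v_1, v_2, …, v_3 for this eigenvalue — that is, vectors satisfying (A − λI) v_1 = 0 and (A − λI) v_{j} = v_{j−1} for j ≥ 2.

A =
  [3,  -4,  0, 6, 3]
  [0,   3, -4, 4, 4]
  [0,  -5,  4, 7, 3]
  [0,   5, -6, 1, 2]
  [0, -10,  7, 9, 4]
A Jordan chain for λ = 3 of length 3:
v_1 = (1, 0, 0, 0, 0)ᵀ
v_2 = (0, -4, 1, -6, 7)ᵀ
v_3 = (0, 0, 1, 0, 0)ᵀ

Let N = A − (3)·I. We want v_3 with N^3 v_3 = 0 but N^2 v_3 ≠ 0; then v_{j-1} := N · v_j for j = 3, …, 2.

Pick v_3 = (0, 0, 1, 0, 0)ᵀ.
Then v_2 = N · v_3 = (0, -4, 1, -6, 7)ᵀ.
Then v_1 = N · v_2 = (1, 0, 0, 0, 0)ᵀ.

Sanity check: (A − (3)·I) v_1 = (0, 0, 0, 0, 0)ᵀ = 0. ✓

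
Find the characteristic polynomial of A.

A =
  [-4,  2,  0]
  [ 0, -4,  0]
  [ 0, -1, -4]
x^3 + 12*x^2 + 48*x + 64

Expanding det(x·I − A) (e.g. by cofactor expansion or by noting that A is similar to its Jordan form J, which has the same characteristic polynomial as A) gives
  χ_A(x) = x^3 + 12*x^2 + 48*x + 64
which factors as (x + 4)^3. The eigenvalues (with algebraic multiplicities) are λ = -4 with multiplicity 3.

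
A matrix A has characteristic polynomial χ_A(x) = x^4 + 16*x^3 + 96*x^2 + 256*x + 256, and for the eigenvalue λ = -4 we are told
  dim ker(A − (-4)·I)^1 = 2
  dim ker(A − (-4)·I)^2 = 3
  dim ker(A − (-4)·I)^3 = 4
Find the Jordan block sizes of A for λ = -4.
Block sizes for λ = -4: [3, 1]

From the dimensions of kernels of powers, the number of Jordan blocks of size at least j is d_j − d_{j−1} where d_j = dim ker(N^j) (with d_0 = 0). Computing the differences gives [2, 1, 1].
The number of blocks of size exactly k is (#blocks of size ≥ k) − (#blocks of size ≥ k + 1), so the partition is: 1 block(s) of size 1, 1 block(s) of size 3.
In nonincreasing order the block sizes are [3, 1].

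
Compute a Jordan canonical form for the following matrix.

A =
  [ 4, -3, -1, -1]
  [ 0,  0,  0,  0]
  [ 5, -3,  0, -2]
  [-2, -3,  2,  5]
J_1(0) ⊕ J_3(3)

The characteristic polynomial is
  det(x·I − A) = x^4 - 9*x^3 + 27*x^2 - 27*x = x*(x - 3)^3

Eigenvalues and multiplicities (the geometric multiplicity of λ is n − rank(A − λI), which equals the number of Jordan blocks for λ):
  λ = 0: algebraic multiplicity = 1, geometric multiplicity = 1
  λ = 3: algebraic multiplicity = 3, geometric multiplicity = 1

Determining the block sizes for each eigenvalue:
  λ = 0: one block (gm = 1), so the single block has size am = 1 → block sizes [1]
  λ = 3: one block (gm = 1), so the single block has size am = 3 → block sizes [3]

Assembling the blocks gives a Jordan form
J =
  [0, 0, 0, 0]
  [0, 3, 1, 0]
  [0, 0, 3, 1]
  [0, 0, 0, 3]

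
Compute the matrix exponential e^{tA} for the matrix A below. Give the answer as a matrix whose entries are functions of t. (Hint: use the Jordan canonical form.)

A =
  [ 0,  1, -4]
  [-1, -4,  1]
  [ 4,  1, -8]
e^{tA} =
  [-t^2*exp(-4*t)/2 + 4*t*exp(-4*t) + exp(-4*t), t*exp(-4*t), t^2*exp(-4*t)/2 - 4*t*exp(-4*t)]
  [-t*exp(-4*t), exp(-4*t), t*exp(-4*t)]
  [-t^2*exp(-4*t)/2 + 4*t*exp(-4*t), t*exp(-4*t), t^2*exp(-4*t)/2 - 4*t*exp(-4*t) + exp(-4*t)]

Strategy: write A = P · J · P⁻¹ where J is a Jordan canonical form, so e^{tA} = P · e^{tJ} · P⁻¹, and e^{tJ} can be computed block-by-block.

A has Jordan form
J =
  [-4,  1,  0]
  [ 0, -4,  1]
  [ 0,  0, -4]
(up to reordering of blocks).

Per-block formulas:
  For a 3×3 Jordan block J_3(-4): exp(t · J_3(-4)) = e^(-4t)·(I + t·N + (t^2/2)·N^2), where N is the 3×3 nilpotent shift.

After assembling e^{tJ} and conjugating by P, we get:

e^{tA} =
  [-t^2*exp(-4*t)/2 + 4*t*exp(-4*t) + exp(-4*t), t*exp(-4*t), t^2*exp(-4*t)/2 - 4*t*exp(-4*t)]
  [-t*exp(-4*t), exp(-4*t), t*exp(-4*t)]
  [-t^2*exp(-4*t)/2 + 4*t*exp(-4*t), t*exp(-4*t), t^2*exp(-4*t)/2 - 4*t*exp(-4*t) + exp(-4*t)]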